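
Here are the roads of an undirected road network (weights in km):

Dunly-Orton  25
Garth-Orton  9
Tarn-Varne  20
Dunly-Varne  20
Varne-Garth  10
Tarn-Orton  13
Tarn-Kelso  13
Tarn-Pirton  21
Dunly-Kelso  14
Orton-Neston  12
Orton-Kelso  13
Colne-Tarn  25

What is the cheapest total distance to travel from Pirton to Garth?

43 km

Shortest distances from Pirton:
Pirton: 0
Tarn: 21  (via Pirton)
Orton: 34  (via Tarn)
Kelso: 34  (via Tarn)
Varne: 41  (via Tarn)
Garth: 43  (via Orton)
Shortest route: Pirton–Tarn–Orton–Garth = 43 km.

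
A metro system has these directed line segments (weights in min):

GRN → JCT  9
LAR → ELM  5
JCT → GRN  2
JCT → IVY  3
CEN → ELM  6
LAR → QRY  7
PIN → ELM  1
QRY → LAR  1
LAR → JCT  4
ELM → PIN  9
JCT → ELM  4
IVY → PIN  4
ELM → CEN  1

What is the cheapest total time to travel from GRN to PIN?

16 min

Running Dijkstra from GRN:
GRN: 0
JCT: 9  (via GRN)
IVY: 12  (via JCT)
ELM: 13  (via JCT)
CEN: 14  (via ELM)
PIN: 16  (via IVY)
Shortest route: GRN → JCT → IVY → PIN = 16 min.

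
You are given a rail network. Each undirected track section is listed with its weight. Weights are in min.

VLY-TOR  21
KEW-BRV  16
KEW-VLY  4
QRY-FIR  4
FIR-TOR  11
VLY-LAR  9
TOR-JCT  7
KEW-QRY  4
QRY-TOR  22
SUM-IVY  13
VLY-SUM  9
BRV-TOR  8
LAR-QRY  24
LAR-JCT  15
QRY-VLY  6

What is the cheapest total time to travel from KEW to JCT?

Running Dijkstra from KEW:
KEW: 0
VLY: 4  (via KEW)
QRY: 4  (via KEW)
FIR: 8  (via QRY)
SUM: 13  (via VLY)
LAR: 13  (via VLY)
BRV: 16  (via KEW)
TOR: 19  (via FIR)
JCT: 26  (via TOR)
Shortest route: KEW → QRY → FIR → TOR → JCT = 26 min.

26 min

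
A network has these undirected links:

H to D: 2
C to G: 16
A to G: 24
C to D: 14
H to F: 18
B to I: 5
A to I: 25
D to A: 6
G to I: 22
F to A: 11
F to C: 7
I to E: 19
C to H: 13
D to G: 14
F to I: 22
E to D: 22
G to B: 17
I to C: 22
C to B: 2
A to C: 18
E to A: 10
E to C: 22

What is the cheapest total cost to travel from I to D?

21

Running Dijkstra from I:
I: 0
B: 5  (via I)
C: 7  (via B)
F: 14  (via C)
E: 19  (via I)
H: 20  (via C)
D: 21  (via C)
Shortest route: I–B–C–D = 21.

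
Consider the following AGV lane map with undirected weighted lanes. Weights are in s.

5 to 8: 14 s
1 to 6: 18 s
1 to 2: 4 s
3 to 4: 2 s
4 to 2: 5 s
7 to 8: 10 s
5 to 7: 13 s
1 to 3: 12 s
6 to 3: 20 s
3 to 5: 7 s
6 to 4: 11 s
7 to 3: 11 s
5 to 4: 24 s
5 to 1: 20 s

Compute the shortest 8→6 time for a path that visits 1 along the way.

50 s

Best 8 to 1: 8–7–3–4–2–1 costing 32
Best 1 to 6: 1–6 costing 18
Total via 1: 32 + 18 = 50 s.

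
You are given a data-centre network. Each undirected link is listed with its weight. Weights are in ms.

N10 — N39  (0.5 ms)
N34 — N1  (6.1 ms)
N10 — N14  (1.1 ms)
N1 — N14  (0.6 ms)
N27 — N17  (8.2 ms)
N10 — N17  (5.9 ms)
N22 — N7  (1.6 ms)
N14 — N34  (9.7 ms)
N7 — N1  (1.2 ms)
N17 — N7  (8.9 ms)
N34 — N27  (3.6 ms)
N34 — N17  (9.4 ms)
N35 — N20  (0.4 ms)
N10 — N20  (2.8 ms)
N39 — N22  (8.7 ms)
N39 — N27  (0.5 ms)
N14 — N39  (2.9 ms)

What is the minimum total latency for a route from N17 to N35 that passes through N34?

Shortest N17→N34: N17–N34 = 9.4
Best N34 to N35: N34–N27–N39–N10–N20–N35 costing 7.8
Total via N34: 9.4 + 7.8 = 17.2 ms.

17.2 ms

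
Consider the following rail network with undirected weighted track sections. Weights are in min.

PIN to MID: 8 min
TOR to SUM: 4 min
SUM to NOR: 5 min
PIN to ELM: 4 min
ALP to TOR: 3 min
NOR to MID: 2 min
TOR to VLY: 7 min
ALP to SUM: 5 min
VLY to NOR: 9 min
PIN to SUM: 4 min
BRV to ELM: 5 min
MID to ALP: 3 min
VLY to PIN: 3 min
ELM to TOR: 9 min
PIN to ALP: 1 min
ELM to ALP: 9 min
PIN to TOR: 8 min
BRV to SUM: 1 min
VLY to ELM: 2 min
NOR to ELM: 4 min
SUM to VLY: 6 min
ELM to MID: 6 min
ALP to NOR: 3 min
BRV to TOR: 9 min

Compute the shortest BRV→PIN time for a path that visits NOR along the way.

10 min

Shortest BRV→NOR: BRV → SUM → NOR = 6
Best NOR to PIN: NOR → ALP → PIN costing 4
Total via NOR: 6 + 4 = 10 min.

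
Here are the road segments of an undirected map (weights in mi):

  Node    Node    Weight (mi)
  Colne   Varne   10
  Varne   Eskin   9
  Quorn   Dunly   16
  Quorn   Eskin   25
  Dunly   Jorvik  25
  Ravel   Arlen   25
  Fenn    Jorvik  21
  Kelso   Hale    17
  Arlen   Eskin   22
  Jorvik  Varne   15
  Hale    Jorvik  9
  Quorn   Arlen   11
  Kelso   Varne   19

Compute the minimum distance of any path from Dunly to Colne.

50 mi

Enumerating some paths:
Dunly–Quorn–Eskin–Varne–Colne: 16+25+9+10 = 60
Dunly–Jorvik–Varne–Colne: 25+15+10 = 50
The minimum is 50 mi via Dunly–Jorvik–Varne–Colne.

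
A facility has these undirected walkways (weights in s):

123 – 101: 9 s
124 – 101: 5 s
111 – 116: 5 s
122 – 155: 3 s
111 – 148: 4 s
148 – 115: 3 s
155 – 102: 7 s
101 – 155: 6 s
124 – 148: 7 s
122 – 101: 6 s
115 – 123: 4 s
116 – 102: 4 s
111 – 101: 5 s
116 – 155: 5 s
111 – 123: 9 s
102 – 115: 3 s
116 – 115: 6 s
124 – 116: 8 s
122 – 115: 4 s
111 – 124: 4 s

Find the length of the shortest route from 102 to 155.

Candidate routes:
102 - 155: 7 = 7
102 - 116 - 155: 4+5 = 9
Cheapest is 102 - 155 at 7 s.

7 s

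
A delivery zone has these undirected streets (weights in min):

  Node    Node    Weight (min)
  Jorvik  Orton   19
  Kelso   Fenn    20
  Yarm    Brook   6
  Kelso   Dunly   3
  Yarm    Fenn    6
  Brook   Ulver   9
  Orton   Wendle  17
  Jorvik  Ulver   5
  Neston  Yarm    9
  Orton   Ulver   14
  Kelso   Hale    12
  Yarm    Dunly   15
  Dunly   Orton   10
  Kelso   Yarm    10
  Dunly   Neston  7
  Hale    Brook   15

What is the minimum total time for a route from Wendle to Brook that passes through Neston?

49 min

Best Wendle to Neston: Wendle–Orton–Dunly–Neston costing 34
Best Neston to Brook: Neston–Yarm–Brook costing 15
Total via Neston: 34 + 15 = 49 min.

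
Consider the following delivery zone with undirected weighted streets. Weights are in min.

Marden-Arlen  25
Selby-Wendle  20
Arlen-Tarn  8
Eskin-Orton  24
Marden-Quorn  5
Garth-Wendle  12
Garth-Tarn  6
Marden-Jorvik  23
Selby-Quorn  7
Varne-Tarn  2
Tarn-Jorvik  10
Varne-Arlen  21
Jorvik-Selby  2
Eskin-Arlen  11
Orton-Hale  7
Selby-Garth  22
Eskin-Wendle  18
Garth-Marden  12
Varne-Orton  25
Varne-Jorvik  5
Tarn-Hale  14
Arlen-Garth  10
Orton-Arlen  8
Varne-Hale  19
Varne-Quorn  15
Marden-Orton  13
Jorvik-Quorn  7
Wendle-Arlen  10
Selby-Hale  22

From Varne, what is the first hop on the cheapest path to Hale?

Tarn

Compare a few routes:
Varne → Tarn → Arlen → Orton → Hale: 2+8+8+7 = 25
Varne → Tarn → Hale: 2+14 = 16
Varne → Hale: 19 = 19
Cheapest is Varne → Tarn → Hale at 16 min.
So from Varne the first move is to Tarn.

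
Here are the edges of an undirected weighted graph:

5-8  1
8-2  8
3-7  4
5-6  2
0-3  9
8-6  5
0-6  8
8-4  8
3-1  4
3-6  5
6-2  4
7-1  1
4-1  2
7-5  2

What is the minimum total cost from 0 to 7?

12

Settle nodes by increasing distance from 0:
0: 0
6: 8  (via 0)
3: 9  (via 0)
5: 10  (via 6)
8: 11  (via 5)
2: 12  (via 6)
7: 12  (via 5)
Shortest route: 0–6–5–7 = 12.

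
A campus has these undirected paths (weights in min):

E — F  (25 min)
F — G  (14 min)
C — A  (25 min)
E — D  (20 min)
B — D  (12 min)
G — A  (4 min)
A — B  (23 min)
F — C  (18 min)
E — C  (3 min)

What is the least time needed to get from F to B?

Enumerating some paths:
F - C - A - B: 18+25+23 = 66
F - E - D - B: 25+20+12 = 57
F - C - E - D - B: 18+3+20+12 = 53
F - G - A - B: 14+4+23 = 41
Cheapest is F - G - A - B at 41 min.

41 min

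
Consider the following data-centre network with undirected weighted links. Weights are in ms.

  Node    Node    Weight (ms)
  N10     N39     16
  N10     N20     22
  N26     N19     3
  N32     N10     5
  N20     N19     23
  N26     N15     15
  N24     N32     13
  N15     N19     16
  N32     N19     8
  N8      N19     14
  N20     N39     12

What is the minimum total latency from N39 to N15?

Enumerating some paths:
N39 → N20 → N19 → N26 → N15: 12+23+3+15 = 53
N39 → N10 → N32 → N19 → N26 → N15: 16+5+8+3+15 = 47
N39 → N10 → N32 → N19 → N15: 16+5+8+16 = 45
N39 → N20 → N19 → N15: 12+23+16 = 51
The minimum is 45 ms via N39 → N10 → N32 → N19 → N15.

45 ms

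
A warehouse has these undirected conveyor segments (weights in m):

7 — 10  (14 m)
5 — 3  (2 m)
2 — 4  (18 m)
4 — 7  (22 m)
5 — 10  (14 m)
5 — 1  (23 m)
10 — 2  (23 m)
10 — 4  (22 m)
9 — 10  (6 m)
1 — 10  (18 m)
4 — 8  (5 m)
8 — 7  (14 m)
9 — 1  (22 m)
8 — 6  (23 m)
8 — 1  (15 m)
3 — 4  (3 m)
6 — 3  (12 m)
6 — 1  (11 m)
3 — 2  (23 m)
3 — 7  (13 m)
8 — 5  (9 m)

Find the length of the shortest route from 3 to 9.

22 m

Running Dijkstra from 3:
3: 0
5: 2  (via 3)
4: 3  (via 3)
8: 8  (via 4)
6: 12  (via 3)
7: 13  (via 3)
10: 16  (via 5)
2: 21  (via 4)
9: 22  (via 10)
Shortest route: 3–5–10–9 = 22 m.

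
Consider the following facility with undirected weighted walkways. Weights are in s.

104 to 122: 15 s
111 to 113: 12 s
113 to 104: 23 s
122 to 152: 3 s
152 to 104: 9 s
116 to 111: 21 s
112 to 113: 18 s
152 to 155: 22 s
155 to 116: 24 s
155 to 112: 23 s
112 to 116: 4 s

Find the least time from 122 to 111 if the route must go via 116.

70 s

Best 122 to 116: 122 → 152 → 155 → 116 costing 49
Shortest 116→111: 116 → 111 = 21
Total via 116: 49 + 21 = 70 s.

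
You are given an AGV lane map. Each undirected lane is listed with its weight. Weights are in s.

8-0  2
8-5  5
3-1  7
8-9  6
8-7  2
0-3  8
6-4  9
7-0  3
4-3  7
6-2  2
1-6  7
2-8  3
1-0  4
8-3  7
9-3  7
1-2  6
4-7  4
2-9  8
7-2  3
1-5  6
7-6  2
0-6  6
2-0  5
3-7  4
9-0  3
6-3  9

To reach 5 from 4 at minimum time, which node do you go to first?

7

Candidate routes:
4 → 7 → 0 → 8 → 5: 4+3+2+5 = 14
4 → 7 → 8 → 5: 4+2+5 = 11
4 → 7 → 2 → 8 → 5: 4+3+3+5 = 15
Cheapest is 4 → 7 → 8 → 5 at 11 s.
So from 4 the first move is to 7.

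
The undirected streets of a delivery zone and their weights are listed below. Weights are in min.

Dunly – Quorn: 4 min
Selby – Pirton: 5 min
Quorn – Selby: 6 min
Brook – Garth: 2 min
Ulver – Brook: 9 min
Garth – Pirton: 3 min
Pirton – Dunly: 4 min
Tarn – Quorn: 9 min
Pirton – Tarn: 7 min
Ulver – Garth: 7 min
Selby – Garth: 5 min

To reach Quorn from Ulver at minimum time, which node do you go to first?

Compare a few routes:
Ulver → Garth → Selby → Quorn: 7+5+6 = 18
Ulver → Garth → Pirton → Selby → Quorn: 7+3+5+6 = 21
Cheapest is Ulver → Garth → Selby → Quorn at 18 min.
So from Ulver the first move is to Garth.

Garth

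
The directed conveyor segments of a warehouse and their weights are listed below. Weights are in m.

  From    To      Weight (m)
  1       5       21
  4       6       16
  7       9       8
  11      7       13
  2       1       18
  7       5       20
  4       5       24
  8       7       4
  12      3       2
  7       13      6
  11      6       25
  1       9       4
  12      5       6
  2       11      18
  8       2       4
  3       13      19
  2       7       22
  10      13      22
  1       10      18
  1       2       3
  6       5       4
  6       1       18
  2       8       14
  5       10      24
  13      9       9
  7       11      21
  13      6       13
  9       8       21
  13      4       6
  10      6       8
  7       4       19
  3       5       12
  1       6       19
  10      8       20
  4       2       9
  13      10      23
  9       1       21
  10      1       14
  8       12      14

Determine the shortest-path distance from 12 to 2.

36 m

Shortest distances from 12:
12: 0
3: 2  (via 12)
5: 6  (via 12)
13: 21  (via 3)
4: 27  (via 13)
9: 30  (via 13)
10: 30  (via 5)
6: 34  (via 13)
2: 36  (via 4)
Shortest route: 12–3–13–4–2 = 36 m.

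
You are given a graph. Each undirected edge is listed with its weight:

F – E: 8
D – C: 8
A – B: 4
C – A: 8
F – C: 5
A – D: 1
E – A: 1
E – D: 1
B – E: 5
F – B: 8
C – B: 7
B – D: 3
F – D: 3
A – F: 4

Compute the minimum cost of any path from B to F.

6

Running Dijkstra from B:
B: 0
D: 3  (via B)
A: 4  (via B)
E: 4  (via D)
F: 6  (via D)
Shortest route: B → D → F = 6.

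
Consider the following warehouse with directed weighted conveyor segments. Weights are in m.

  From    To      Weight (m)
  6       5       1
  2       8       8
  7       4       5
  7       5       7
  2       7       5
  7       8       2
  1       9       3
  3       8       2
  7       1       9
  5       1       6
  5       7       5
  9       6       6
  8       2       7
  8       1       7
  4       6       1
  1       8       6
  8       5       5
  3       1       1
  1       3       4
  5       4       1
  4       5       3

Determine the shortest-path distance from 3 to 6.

Compare a few routes:
3 - 1 - 9 - 6: 1+3+6 = 10
3 - 8 - 5 - 4 - 6: 2+5+1+1 = 9
3 - 1 - 8 - 5 - 4 - 6: 1+6+5+1+1 = 14
The minimum is 9 m via 3 - 8 - 5 - 4 - 6.

9 m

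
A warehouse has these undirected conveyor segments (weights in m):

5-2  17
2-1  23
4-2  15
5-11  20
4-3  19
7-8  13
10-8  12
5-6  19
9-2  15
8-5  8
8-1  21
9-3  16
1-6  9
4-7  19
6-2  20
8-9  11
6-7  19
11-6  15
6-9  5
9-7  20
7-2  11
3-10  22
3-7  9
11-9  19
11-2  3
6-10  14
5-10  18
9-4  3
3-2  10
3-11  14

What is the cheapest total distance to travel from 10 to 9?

Running Dijkstra from 10:
10: 0
8: 12  (via 10)
6: 14  (via 10)
5: 18  (via 10)
9: 19  (via 6)
Shortest route: 10–6–9 = 19 m.

19 m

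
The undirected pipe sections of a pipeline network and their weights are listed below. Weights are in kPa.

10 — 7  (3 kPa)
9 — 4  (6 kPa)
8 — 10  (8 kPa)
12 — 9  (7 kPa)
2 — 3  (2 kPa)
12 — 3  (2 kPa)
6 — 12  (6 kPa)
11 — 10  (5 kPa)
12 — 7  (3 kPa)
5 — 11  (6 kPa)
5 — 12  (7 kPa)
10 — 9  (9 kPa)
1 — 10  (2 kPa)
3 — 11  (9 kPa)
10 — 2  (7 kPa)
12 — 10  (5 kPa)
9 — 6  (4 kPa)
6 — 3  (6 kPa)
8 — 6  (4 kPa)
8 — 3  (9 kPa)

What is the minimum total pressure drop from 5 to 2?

11 kPa

Candidate routes:
5 - 12 - 3 - 2: 7+2+2 = 11
5 - 11 - 3 - 2: 6+9+2 = 17
Cheapest is 5 - 12 - 3 - 2 at 11 kPa.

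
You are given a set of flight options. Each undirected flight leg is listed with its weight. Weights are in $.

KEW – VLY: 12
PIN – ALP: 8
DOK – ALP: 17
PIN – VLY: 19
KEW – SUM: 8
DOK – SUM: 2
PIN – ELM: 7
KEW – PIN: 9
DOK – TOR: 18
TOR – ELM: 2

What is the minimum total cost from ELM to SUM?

Candidate routes:
ELM → PIN → ALP → DOK → SUM: 7+8+17+2 = 34
ELM → PIN → KEW → SUM: 7+9+8 = 24
ELM → TOR → DOK → SUM: 2+18+2 = 22
Cheapest is ELM → TOR → DOK → SUM at $22.

$22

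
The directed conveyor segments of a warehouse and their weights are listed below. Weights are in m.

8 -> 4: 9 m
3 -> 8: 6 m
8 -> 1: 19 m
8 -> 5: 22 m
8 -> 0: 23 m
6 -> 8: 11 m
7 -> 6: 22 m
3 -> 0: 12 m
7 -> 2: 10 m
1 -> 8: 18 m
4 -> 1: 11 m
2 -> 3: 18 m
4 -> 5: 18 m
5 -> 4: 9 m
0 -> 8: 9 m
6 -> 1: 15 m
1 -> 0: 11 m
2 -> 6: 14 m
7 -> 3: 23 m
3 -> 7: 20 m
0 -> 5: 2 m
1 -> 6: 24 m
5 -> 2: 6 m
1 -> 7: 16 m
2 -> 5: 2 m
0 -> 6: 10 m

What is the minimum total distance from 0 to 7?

38 m

Candidate routes:
0–8–1–7: 9+19+16 = 44
0–6–1–7: 10+15+16 = 41
0–5–4–1–7: 2+9+11+16 = 38
Cheapest is 0–5–4–1–7 at 38 m.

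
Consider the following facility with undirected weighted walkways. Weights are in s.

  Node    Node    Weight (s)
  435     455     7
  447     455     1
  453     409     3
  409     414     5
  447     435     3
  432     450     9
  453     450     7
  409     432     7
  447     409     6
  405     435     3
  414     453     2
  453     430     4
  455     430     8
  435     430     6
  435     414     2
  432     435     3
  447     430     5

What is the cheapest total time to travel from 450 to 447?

Candidate routes:
450 - 453 - 409 - 447: 7+3+6 = 16
450 - 432 - 435 - 447: 9+3+3 = 15
450 - 453 - 414 - 435 - 447: 7+2+2+3 = 14
The minimum is 14 s via 450 - 453 - 414 - 435 - 447.

14 s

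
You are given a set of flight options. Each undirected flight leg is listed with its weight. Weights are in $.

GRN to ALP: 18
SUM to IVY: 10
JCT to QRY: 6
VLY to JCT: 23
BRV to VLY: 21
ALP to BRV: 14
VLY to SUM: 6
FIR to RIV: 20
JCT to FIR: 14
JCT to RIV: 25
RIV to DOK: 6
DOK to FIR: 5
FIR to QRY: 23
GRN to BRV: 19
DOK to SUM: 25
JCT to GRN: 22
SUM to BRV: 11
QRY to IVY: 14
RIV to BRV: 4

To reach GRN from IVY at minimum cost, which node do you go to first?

Candidate routes:
IVY–SUM–BRV–ALP–GRN: 10+11+14+18 = 53
IVY–QRY–JCT–GRN: 14+6+22 = 42
IVY–SUM–BRV–GRN: 10+11+19 = 40
Cheapest is IVY–SUM–BRV–GRN at $40.
So from IVY the first move is to SUM.

SUM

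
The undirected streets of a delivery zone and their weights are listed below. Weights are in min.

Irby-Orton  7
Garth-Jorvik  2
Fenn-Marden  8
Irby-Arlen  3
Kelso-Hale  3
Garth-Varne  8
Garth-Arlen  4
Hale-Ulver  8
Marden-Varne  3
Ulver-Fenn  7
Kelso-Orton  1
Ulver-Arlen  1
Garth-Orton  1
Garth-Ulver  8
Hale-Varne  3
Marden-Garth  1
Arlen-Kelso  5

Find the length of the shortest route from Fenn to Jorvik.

Shortest distances from Fenn:
Fenn: 0
Ulver: 7  (via Fenn)
Arlen: 8  (via Ulver)
Marden: 8  (via Fenn)
Garth: 9  (via Marden)
Orton: 10  (via Garth)
Kelso: 11  (via Orton)
Jorvik: 11  (via Garth)
Shortest route: Fenn–Marden–Garth–Jorvik = 11 min.

11 min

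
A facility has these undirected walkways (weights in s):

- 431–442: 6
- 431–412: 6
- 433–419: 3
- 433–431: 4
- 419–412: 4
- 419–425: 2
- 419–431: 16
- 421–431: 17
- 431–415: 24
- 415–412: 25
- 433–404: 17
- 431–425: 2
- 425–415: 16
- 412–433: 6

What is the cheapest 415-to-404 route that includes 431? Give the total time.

Best 415 to 431: 415 → 425 → 431 costing 18
Shortest 431→404: 431 → 433 → 404 = 21
Total via 431: 18 + 21 = 39 s.

39 s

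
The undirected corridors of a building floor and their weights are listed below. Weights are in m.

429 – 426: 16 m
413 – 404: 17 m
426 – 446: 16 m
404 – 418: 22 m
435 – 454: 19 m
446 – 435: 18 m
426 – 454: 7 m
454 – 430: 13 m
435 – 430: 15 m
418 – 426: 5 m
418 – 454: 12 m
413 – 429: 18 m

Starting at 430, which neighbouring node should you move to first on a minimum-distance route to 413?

Compare a few routes:
430–454–426–429–413: 13+7+16+18 = 54
430–454–418–426–429–413: 13+12+5+16+18 = 64
Cheapest is 430–454–426–429–413 at 54 m.
So from 430 the first move is to 454.

454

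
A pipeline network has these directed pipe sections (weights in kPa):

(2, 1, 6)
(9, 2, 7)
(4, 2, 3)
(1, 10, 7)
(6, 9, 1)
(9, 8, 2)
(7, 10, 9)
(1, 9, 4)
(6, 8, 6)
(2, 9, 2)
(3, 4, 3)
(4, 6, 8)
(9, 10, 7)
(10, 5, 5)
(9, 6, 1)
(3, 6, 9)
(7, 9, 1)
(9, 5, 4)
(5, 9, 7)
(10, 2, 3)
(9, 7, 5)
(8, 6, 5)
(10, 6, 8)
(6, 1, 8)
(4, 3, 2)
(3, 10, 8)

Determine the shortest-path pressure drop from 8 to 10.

Shortest distances from 8:
8: 0
6: 5  (via 8)
9: 6  (via 6)
5: 10  (via 9)
7: 11  (via 9)
1: 13  (via 6)
2: 13  (via 9)
10: 13  (via 9)
Shortest route: 8 → 6 → 9 → 10 = 13 kPa.

13 kPa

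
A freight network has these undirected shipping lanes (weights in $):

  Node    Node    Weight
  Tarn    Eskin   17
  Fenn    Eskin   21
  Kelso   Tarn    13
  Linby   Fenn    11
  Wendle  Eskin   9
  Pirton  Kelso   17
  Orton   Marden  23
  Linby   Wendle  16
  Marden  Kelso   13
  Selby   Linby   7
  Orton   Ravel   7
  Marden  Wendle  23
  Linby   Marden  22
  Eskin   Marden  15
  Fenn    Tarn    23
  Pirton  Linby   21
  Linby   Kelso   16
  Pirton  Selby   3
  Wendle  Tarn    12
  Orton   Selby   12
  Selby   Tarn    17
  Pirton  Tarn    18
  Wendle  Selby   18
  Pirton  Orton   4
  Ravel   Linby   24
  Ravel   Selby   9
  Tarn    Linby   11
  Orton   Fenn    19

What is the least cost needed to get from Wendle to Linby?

$16

Compare a few routes:
Wendle - Tarn - Linby: 12+11 = 23
Wendle - Linby: 16 = 16
The minimum is $16 via Wendle - Linby.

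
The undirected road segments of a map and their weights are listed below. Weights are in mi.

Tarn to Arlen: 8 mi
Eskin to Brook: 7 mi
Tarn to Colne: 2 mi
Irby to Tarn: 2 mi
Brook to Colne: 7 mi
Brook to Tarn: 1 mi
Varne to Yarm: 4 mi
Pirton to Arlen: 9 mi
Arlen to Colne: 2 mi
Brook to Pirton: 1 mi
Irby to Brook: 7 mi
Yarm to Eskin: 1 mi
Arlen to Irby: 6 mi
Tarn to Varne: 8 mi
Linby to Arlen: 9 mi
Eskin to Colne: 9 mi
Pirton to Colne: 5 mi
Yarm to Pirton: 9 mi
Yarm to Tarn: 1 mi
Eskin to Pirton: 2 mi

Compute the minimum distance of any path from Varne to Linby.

Compare a few routes:
Varne–Tarn–Colne–Arlen–Linby: 8+2+2+9 = 21
Varne–Yarm–Tarn–Colne–Arlen–Linby: 4+1+2+2+9 = 18
Cheapest is Varne–Yarm–Tarn–Colne–Arlen–Linby at 18 mi.

18 mi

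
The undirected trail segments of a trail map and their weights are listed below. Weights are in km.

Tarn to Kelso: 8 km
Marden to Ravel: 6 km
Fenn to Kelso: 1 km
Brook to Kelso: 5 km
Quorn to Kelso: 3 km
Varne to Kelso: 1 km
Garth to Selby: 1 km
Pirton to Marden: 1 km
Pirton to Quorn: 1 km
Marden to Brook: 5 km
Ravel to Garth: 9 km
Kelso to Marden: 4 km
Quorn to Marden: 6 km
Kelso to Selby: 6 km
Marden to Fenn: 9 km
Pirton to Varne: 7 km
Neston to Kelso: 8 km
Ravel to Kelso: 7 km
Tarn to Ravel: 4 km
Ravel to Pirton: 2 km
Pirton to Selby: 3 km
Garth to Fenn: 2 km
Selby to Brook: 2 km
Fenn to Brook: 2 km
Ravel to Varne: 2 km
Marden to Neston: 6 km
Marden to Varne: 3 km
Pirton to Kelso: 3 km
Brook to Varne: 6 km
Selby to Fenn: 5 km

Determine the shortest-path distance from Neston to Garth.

11 km

Running Dijkstra from Neston:
Neston: 0
Marden: 6  (via Neston)
Pirton: 7  (via Marden)
Kelso: 8  (via Neston)
Quorn: 8  (via Pirton)
Ravel: 9  (via Pirton)
Varne: 9  (via Marden)
Fenn: 9  (via Kelso)
Selby: 10  (via Pirton)
Brook: 11  (via Marden)
Garth: 11  (via Fenn)
Shortest route: Neston–Kelso–Fenn–Garth = 11 km.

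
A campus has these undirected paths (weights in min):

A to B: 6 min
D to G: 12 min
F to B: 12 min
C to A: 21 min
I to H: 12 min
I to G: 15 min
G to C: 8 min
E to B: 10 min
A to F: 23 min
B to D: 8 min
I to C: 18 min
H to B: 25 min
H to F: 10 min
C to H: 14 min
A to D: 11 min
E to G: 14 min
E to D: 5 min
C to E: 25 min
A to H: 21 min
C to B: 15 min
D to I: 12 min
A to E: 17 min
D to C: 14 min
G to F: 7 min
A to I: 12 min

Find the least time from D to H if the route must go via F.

Shortest D→F: D–G–F = 19
Best F to H: F–H costing 10
Total via F: 19 + 10 = 29 min.

29 min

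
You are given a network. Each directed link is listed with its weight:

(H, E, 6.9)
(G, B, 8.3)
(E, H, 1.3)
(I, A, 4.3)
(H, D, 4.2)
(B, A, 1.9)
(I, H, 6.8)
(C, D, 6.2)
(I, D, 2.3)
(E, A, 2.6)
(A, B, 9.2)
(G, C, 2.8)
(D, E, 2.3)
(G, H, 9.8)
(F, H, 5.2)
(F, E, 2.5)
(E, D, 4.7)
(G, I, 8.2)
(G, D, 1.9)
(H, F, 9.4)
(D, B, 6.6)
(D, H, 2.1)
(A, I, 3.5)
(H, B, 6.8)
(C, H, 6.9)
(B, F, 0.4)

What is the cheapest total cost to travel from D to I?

Enumerating some paths:
D - E - A - I: 2.3+2.6+3.5 = 8.4
D - H - B - A - I: 2.1+6.8+1.9+3.5 = 14.3
D - B - A - I: 6.6+1.9+3.5 = 12
The minimum is 8.4 via D - E - A - I.

8.4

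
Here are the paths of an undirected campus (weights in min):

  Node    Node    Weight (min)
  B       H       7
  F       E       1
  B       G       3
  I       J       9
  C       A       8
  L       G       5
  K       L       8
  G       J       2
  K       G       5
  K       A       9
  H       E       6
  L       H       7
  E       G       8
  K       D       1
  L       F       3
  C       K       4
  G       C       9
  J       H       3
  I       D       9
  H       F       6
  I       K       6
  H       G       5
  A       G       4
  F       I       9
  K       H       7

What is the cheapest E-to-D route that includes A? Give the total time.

22 min

Best E to A: E–G–A costing 12
Best A to D: A–K–D costing 10
Total via A: 12 + 10 = 22 min.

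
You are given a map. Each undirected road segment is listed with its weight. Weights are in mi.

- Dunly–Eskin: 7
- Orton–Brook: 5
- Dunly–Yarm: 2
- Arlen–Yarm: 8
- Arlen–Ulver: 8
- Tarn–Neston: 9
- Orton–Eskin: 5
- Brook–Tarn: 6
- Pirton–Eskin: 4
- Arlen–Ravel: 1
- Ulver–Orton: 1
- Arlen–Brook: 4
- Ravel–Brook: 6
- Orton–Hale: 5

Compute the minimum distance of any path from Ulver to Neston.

21 mi

Candidate routes:
Ulver–Arlen–Ravel–Brook–Tarn–Neston: 8+1+6+6+9 = 30
Ulver–Arlen–Brook–Tarn–Neston: 8+4+6+9 = 27
Ulver–Orton–Brook–Tarn–Neston: 1+5+6+9 = 21
Cheapest is Ulver–Orton–Brook–Tarn–Neston at 21 mi.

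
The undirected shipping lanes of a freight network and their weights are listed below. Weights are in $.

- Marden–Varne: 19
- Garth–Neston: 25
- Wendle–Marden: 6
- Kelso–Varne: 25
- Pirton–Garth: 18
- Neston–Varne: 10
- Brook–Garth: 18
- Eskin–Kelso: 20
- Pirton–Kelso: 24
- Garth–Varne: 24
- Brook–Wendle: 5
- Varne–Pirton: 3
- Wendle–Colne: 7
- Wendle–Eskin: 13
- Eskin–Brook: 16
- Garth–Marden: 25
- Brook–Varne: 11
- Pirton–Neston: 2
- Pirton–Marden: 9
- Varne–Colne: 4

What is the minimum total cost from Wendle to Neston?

$16

Running Dijkstra from Wendle:
Wendle: 0
Brook: 5  (via Wendle)
Marden: 6  (via Wendle)
Colne: 7  (via Wendle)
Varne: 11  (via Colne)
Eskin: 13  (via Wendle)
Pirton: 14  (via Varne)
Neston: 16  (via Pirton)
Shortest route: Wendle → Colne → Varne → Pirton → Neston = $16.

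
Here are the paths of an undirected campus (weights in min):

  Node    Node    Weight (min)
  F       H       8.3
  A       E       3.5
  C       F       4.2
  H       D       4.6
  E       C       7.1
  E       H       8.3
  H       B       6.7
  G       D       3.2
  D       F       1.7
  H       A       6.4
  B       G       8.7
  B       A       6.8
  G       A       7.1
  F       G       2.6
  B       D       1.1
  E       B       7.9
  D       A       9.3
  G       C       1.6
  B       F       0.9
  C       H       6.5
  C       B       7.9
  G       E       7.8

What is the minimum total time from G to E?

Compare a few routes:
G–E: 7.8 = 7.8
G–C–E: 1.6+7.1 = 8.7
Cheapest is G–E at 7.8 min.

7.8 min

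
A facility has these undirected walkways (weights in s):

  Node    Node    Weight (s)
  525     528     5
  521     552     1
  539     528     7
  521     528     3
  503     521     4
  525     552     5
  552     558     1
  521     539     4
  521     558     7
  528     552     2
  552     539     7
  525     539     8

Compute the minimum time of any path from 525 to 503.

Enumerating some paths:
525–528–521–503: 5+3+4 = 12
525–528–552–521–503: 5+2+1+4 = 12
525–552–528–521–503: 5+2+3+4 = 14
525–552–521–503: 5+1+4 = 10
The minimum is 10 s via 525–552–521–503.

10 s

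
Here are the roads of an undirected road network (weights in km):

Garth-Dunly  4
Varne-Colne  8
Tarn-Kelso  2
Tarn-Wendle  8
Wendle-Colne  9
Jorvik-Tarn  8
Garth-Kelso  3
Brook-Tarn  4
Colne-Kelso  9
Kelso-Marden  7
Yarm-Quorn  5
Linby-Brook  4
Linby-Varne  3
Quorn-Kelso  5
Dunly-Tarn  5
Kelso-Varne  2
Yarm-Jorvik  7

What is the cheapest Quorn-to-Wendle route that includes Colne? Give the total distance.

23 km

Shortest Quorn→Colne: Quorn → Kelso → Colne = 14
Best Colne to Wendle: Colne → Wendle costing 9
Total via Colne: 14 + 9 = 23 km.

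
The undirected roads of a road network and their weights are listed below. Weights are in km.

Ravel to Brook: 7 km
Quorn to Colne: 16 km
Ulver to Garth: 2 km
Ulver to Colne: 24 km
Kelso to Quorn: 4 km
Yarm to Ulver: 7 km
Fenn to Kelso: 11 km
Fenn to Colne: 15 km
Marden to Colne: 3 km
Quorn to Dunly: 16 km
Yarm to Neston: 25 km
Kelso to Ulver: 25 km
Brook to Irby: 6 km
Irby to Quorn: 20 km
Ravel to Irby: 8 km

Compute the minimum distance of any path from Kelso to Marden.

Running Dijkstra from Kelso:
Kelso: 0
Quorn: 4  (via Kelso)
Fenn: 11  (via Kelso)
Dunly: 20  (via Quorn)
Colne: 20  (via Quorn)
Marden: 23  (via Colne)
Shortest route: Kelso–Quorn–Colne–Marden = 23 km.

23 km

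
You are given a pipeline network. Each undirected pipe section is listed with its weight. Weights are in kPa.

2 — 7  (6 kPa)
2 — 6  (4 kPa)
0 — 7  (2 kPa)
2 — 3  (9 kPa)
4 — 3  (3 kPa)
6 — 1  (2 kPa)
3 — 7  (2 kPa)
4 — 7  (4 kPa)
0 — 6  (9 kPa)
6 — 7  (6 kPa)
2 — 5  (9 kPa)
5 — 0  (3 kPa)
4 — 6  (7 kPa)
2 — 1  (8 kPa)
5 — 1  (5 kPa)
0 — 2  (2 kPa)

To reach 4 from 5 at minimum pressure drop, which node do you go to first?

Candidate routes:
5 → 0 → 7 → 3 → 4: 3+2+2+3 = 10
5 → 0 → 7 → 4: 3+2+4 = 9
The minimum is 9 kPa via 5 → 0 → 7 → 4.
So from 5 the first move is to 0.

0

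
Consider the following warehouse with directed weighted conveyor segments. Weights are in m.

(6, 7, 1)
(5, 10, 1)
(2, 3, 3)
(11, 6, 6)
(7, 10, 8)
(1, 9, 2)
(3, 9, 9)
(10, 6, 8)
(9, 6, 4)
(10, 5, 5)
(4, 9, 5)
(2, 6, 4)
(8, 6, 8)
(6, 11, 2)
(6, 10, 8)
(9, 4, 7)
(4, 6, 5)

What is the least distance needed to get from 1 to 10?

14 m

Shortest distances from 1:
1: 0
9: 2  (via 1)
6: 6  (via 9)
7: 7  (via 6)
11: 8  (via 6)
4: 9  (via 9)
10: 14  (via 6)
Shortest route: 1–9–6–10 = 14 m.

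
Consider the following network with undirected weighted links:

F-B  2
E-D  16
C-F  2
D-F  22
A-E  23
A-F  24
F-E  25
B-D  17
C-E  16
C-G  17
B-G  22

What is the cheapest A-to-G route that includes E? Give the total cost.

56

Shortest A→E: A–E = 23
Best E to G: E–C–G costing 33
Total via E: 23 + 33 = 56.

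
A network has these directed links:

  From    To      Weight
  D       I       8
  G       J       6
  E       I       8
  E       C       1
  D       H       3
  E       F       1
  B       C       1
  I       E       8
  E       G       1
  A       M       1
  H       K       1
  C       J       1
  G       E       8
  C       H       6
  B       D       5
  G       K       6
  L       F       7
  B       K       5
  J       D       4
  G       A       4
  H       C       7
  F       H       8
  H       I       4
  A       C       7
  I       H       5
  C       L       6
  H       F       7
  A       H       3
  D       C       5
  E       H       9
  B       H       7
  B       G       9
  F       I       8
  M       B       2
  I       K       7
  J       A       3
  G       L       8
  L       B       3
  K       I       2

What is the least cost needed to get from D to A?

Running Dijkstra from D:
D: 0
H: 3  (via D)
K: 4  (via H)
C: 5  (via D)
I: 6  (via K)
J: 6  (via C)
A: 9  (via J)
Shortest route: D–C–J–A = 9.

9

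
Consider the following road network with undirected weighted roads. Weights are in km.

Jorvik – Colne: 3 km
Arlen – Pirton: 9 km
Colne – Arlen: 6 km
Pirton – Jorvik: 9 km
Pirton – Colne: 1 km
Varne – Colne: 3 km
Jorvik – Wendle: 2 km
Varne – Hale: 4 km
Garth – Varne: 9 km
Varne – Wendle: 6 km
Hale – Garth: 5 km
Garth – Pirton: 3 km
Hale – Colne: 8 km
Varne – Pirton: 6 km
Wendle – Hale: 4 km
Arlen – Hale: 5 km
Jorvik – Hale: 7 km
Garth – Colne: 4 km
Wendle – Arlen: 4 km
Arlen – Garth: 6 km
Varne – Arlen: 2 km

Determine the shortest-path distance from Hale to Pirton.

Shortest distances from Hale:
Hale: 0
Wendle: 4  (via Hale)
Varne: 4  (via Hale)
Arlen: 5  (via Hale)
Garth: 5  (via Hale)
Jorvik: 6  (via Wendle)
Colne: 7  (via Varne)
Pirton: 8  (via Garth)
Shortest route: Hale–Garth–Pirton = 8 km.

8 km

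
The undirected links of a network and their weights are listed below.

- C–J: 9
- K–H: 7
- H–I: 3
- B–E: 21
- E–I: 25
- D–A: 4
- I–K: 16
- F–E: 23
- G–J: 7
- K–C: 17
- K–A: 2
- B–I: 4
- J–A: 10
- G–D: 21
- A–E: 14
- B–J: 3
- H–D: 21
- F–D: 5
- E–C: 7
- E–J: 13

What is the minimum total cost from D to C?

23

Enumerating some paths:
D → A → K → C: 4+2+17 = 23
D → A → E → C: 4+14+7 = 25
The minimum is 23 via D → A → K → C.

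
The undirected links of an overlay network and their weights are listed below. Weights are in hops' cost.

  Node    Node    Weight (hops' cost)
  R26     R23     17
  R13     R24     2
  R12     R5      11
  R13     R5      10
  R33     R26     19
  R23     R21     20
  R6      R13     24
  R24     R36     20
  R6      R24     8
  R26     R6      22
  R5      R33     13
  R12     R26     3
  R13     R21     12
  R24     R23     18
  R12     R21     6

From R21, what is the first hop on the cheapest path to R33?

Compare a few routes:
R21 → R12 → R5 → R33: 6+11+13 = 30
R21 → R12 → R26 → R33: 6+3+19 = 28
The minimum is 28 hops' cost via R21 → R12 → R26 → R33.
So from R21 the first move is to R12.

R12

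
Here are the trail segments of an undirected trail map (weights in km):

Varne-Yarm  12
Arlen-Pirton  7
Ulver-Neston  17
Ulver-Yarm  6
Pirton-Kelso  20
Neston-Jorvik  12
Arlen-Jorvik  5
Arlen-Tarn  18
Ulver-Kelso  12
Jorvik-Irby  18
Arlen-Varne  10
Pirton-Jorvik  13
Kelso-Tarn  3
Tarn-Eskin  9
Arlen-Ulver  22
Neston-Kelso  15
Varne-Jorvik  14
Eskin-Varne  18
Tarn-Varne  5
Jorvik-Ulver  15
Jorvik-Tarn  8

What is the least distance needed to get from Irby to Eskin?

Compare a few routes:
Irby → Jorvik → Varne → Tarn → Eskin: 18+14+5+9 = 46
Irby → Jorvik → Tarn → Eskin: 18+8+9 = 35
Irby → Jorvik → Arlen → Varne → Tarn → Eskin: 18+5+10+5+9 = 47
The minimum is 35 km via Irby → Jorvik → Tarn → Eskin.

35 km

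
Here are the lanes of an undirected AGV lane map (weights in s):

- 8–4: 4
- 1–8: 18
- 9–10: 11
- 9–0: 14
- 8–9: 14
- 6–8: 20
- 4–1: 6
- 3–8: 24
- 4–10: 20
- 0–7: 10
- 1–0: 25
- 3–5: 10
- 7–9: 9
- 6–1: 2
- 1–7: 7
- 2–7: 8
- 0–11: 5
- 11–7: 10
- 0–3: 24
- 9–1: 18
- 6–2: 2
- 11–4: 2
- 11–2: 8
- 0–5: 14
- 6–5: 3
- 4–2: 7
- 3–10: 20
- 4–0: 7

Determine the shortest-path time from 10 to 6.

28 s

Compare a few routes:
10 - 4 - 1 - 6: 20+6+2 = 28
10 - 4 - 2 - 6: 20+7+2 = 29
Cheapest is 10 - 4 - 1 - 6 at 28 s.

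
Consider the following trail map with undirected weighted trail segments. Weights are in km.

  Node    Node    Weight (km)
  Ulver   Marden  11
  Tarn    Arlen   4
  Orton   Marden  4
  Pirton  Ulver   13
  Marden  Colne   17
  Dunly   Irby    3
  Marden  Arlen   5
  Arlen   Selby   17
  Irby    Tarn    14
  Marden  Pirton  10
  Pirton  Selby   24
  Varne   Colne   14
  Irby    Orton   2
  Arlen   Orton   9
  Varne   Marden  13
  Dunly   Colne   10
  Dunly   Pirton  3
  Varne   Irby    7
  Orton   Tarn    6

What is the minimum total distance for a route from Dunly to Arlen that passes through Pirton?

18 km

Shortest Dunly→Pirton: Dunly → Pirton = 3
Shortest Pirton→Arlen: Pirton → Marden → Arlen = 15
Total via Pirton: 3 + 15 = 18 km.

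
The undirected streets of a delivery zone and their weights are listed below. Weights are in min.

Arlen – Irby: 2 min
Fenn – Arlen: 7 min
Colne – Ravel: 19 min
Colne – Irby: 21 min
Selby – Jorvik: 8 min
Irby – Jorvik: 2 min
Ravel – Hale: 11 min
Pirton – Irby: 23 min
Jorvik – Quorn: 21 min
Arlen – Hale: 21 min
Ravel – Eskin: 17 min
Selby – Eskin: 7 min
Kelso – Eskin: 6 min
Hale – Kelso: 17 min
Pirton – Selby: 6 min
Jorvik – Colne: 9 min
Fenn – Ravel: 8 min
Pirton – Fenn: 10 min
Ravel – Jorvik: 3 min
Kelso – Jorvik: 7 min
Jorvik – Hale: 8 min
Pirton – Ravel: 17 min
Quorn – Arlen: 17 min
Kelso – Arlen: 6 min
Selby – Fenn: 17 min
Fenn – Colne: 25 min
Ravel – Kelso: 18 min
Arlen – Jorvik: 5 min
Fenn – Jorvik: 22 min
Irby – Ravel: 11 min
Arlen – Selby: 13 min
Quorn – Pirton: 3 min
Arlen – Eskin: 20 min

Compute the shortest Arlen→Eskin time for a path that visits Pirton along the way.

30 min

Best Arlen to Pirton: Arlen–Fenn–Pirton costing 17
Best Pirton to Eskin: Pirton–Selby–Eskin costing 13
Total via Pirton: 17 + 13 = 30 min.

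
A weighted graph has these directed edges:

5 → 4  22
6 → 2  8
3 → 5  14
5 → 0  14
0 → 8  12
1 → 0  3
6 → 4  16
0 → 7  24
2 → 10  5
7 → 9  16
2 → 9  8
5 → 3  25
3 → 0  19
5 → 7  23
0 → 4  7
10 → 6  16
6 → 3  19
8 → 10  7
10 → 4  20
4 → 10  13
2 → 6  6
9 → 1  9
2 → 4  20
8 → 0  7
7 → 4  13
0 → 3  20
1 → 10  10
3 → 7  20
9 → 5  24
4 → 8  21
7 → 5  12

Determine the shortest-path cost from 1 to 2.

Candidate routes:
1 → 0 → 8 → 10 → 6 → 2: 3+12+7+16+8 = 46
1 → 0 → 4 → 8 → 10 → 6 → 2: 3+7+21+7+16+8 = 62
1 → 10 → 6 → 2: 10+16+8 = 34
1 → 0 → 4 → 10 → 6 → 2: 3+7+13+16+8 = 47
The minimum is 34 via 1 → 10 → 6 → 2.

34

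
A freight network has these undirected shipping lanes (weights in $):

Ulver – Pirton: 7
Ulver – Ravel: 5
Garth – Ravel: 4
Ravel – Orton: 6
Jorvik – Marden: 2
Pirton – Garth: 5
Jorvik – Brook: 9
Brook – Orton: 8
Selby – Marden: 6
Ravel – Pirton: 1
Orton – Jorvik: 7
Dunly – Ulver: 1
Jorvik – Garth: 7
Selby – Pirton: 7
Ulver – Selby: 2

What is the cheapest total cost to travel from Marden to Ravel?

$13

Running Dijkstra from Marden:
Marden: 0
Jorvik: 2  (via Marden)
Selby: 6  (via Marden)
Ulver: 8  (via Selby)
Orton: 9  (via Jorvik)
Garth: 9  (via Jorvik)
Dunly: 9  (via Ulver)
Brook: 11  (via Jorvik)
Ravel: 13  (via Ulver)
Shortest route: Marden → Selby → Ulver → Ravel = $13.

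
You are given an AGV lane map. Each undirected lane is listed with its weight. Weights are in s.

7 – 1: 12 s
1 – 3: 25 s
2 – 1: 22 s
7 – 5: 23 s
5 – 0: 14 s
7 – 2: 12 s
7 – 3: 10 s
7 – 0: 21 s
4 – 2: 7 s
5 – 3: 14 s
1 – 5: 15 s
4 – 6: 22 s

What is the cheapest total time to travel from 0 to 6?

Candidate routes:
0 → 7 → 2 → 4 → 6: 21+12+7+22 = 62
0 → 5 → 7 → 2 → 4 → 6: 14+23+12+7+22 = 78
0 → 5 → 3 → 7 → 2 → 4 → 6: 14+14+10+12+7+22 = 79
Cheapest is 0 → 7 → 2 → 4 → 6 at 62 s.

62 s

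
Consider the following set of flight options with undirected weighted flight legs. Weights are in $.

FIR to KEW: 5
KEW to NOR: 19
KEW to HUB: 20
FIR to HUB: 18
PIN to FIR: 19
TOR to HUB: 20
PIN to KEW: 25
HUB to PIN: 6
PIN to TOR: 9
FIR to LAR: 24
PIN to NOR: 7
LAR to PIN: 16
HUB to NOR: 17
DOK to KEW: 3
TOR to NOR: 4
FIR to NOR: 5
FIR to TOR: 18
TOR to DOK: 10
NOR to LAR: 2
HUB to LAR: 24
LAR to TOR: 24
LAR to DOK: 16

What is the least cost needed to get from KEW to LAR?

Shortest distances from KEW:
KEW: 0
DOK: 3  (via KEW)
FIR: 5  (via KEW)
NOR: 10  (via FIR)
LAR: 12  (via NOR)
Shortest route: KEW–FIR–NOR–LAR = $12.

$12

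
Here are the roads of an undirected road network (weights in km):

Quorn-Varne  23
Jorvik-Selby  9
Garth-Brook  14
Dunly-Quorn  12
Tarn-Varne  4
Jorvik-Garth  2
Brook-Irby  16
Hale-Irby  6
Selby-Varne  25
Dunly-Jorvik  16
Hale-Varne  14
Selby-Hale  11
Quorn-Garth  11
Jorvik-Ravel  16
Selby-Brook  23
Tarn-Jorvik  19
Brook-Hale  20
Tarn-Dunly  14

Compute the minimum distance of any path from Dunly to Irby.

Shortest distances from Dunly:
Dunly: 0
Quorn: 12  (via Dunly)
Tarn: 14  (via Dunly)
Jorvik: 16  (via Dunly)
Garth: 18  (via Jorvik)
Varne: 18  (via Tarn)
Selby: 25  (via Jorvik)
Hale: 32  (via Varne)
Brook: 32  (via Garth)
Ravel: 32  (via Jorvik)
Irby: 38  (via Hale)
Shortest route: Dunly → Tarn → Varne → Hale → Irby = 38 km.

38 km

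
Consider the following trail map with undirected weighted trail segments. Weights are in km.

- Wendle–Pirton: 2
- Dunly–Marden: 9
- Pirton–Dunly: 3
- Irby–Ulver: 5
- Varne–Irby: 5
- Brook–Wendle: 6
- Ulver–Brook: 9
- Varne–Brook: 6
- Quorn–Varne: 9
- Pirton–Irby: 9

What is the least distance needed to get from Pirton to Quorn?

23 km

Compare a few routes:
Pirton - Wendle - Brook - Ulver - Irby - Varne - Quorn: 2+6+9+5+5+9 = 36
Pirton - Wendle - Brook - Varne - Quorn: 2+6+6+9 = 23
Pirton - Irby - Ulver - Brook - Varne - Quorn: 9+5+9+6+9 = 38
The minimum is 23 km via Pirton - Wendle - Brook - Varne - Quorn.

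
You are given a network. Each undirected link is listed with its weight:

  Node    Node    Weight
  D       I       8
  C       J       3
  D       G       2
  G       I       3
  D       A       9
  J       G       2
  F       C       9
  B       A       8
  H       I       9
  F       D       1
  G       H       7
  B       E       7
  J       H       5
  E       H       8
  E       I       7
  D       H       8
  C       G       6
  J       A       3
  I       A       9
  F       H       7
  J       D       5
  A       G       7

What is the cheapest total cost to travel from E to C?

15

Compare a few routes:
E - I - G - J - C: 7+3+2+3 = 15
E - I - G - C: 7+3+6 = 16
Cheapest is E - I - G - J - C at 15.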